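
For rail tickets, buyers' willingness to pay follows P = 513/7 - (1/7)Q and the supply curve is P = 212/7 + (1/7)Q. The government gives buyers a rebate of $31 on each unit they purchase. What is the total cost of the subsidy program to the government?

Government cost = $8029

Pre-subsidy: 513/7 - (1/7)Q = 212/7 + (1/7)Q gives Q* = 150.5 and P* = 725/14.
With the rebate, buyers effectively pay Pb = Ps − 31, where Ps is the price sellers receive.
On the curves, Pb = 513/7 - (1/7)Q and Ps = 212/7 + (1/7)Q; the wedge Ps − Pb = 31 gives 212/7 + (1/7)Q − (513/7 - (1/7)Q) = 31, so Q' = 259.
Then Pb = 513/7 − (1/7)·259 = 254/7 and Ps = 212/7 + (1/7)·259 = 471/7.
Government outlay = subsidy × quantity = 31 × 259 = 8029.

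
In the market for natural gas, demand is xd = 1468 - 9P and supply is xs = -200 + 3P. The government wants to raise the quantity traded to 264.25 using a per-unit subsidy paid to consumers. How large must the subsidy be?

Required subsidy s = 21 per unit

At x = 264.25, invert demand for the buyer price: Pb = (1468 − 264.25)/9 = 133.75; invert supply for the seller price: Ps = (264.25 − (-200))/3 = 154.75.
The subsidy must fill the gap: s = Ps − Pb = 154.75 − 133.75 = 21.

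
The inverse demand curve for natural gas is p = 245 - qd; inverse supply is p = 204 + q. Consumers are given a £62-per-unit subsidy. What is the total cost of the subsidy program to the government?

Government cost = £3193

Pre-subsidy: 245 - q = 204 + q gives q* = 20.5 and p* = 224.5.
With the rebate, buyers effectively pay pb = ps − 62, where ps is the price sellers receive.
On the curves, pb = 245 - q and ps = 204 + q; the wedge ps − pb = 62 gives 204 + q − (245 - q) = 62, so q' = 51.5.
Then pb = 245 − 1·51.5 = 193.5 and ps = 204 + 1·51.5 = 255.5.
Government outlay = subsidy × quantity = 62 × 51.5 = 3193.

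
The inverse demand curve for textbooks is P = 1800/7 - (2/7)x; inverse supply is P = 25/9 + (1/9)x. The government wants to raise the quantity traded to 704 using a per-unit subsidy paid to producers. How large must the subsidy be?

Required subsidy s = 25 per unit

At x = 704, from the demand curve buyers pay Pb = 1800/7 − (2/7)·704 = 56; from the supply curve sellers need Ps = 25/9 + (1/9)·704 = 81.
The subsidy must fill the gap: s = Ps − Pb = 81 − 56 = 25.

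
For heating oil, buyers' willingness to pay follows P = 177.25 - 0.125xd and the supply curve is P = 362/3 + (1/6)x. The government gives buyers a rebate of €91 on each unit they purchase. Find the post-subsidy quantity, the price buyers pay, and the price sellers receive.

x' = 506; buyers pay €114; sellers receive €205

Pre-subsidy: 177.25 - 0.125x = 362/3 + (1/6)x gives x* = 194 and P* = 153.
With the rebate, buyers effectively pay Pb = Ps − 91, where Ps is the price sellers receive.
On the curves, Pb = 177.25 - 0.125x and Ps = 362/3 + (1/6)x; the wedge Ps − Pb = 91 gives 362/3 + (1/6)x − (177.25 - 0.125x) = 91, so x' = 506.
Then Pb = 177.25 − 0.125·506 = 114 and Ps = 362/3 + (1/6)·506 = 205.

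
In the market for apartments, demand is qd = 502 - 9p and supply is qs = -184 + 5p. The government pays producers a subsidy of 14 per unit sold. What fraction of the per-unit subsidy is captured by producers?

Producer share = 9/14

Pre-subsidy: 502 - 9p = -184 + 5p gives p* = 49, q* = 61.
With the subsidy, sellers receive ps = pb + 14 for each unit, where pb is the price buyers pay.
Supply in terms of pb becomes qs = -184 + 5(pb + 14) = -114 + 5pb. Setting this equal to demand: 502 - 9pb = -114 + 5pb, so pb = 44.
Sellers receive ps = 44 + 14 = 58; q' = 502 − 9·44 = 106.
Buyers' price falls by p* − pb = 49 − 44 = 5; sellers' price rises by ps − p* = 58 − 49 = 9.
So producers capture 9/14 = 9/14 of each unit of subsidy.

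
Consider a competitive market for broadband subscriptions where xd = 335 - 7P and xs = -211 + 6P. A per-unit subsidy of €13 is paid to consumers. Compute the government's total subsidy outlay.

Pre-subsidy: 335 - 7P = -211 + 6P gives P* = 42, x* = 41.
With the rebate, buyers effectively pay Pb = Ps − 13, where Ps is the price sellers receive.
Demand in terms of Ps becomes xd = 335 − 7(Ps − 13) = 426 - 7Ps. Setting this equal to supply: 426 - 7Ps = -211 + 6Ps, so Ps = 49.
Buyers pay Pb = 49 − 13 = 36; x' = -211 + 6·49 = 83.
Government outlay = subsidy × quantity = 13 × 83 = 1079.

Government cost = €1079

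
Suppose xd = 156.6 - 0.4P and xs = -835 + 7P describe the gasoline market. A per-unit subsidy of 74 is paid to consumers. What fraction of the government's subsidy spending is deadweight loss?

Pre-subsidy: 156.6 - 0.4P = -835 + 7P gives P* = 134, x* = 103.
With the rebate, buyers effectively pay Pb = Ps − 74, where Ps is the price sellers receive.
Demand in terms of Ps becomes xd = 156.6 − 0.4(Ps − 74) = 186.2 - 0.4Ps. Setting this equal to supply: 186.2 - 0.4Ps = -835 + 7Ps, so Ps = 138.
Buyers pay Pb = 138 − 74 = 64; x' = -835 + 7·138 = 131.
ΔCS = ½(103 + 131)(134 − 64) = 8190; ΔPS = ½(103 + 131)(138 − 134) = 468.
Government spending = 74 × 131 = 9694.
DWL = ½ × 74 × (131 − 103) = 1036; fraction = 1036 / 9694 = 14/131.

DWL / government spending = 14/131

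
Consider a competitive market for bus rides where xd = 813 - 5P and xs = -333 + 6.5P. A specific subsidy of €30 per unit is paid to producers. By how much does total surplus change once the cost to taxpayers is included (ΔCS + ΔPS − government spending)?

Net change in total surplus = -29250/23

Pre-subsidy: 813 - 5P = -333 + 6.5P gives P* = 2292/23, x* = 7239/23.
With the subsidy, sellers receive Ps = Pb + 30 for each unit, where Pb is the price buyers pay.
Supply in terms of Pb becomes xs = -333 + 6.5(Pb + 30) = -138 + 6.5Pb. Setting this equal to demand: 813 - 5Pb = -138 + 6.5Pb, so Pb = 1902/23.
Sellers receive Ps = 1902/23 + 30 = 2592/23; x' = 813 − 5·(1902/23) = 9189/23.
ΔCS = ½(7239/23 + 9189/23)(2292/23 − 1902/23) = 3203460/529; ΔPS = ½(7239/23 + 9189/23)(2592/23 − 2292/23) = 2464200/529.
Government spending = 30 × 9189/23 = 275670/23.
Net change = 3203460/529 + 2464200/529 − 275670/23 = -29250/23. The loss equals the DWL triangle ½·30·1950/23.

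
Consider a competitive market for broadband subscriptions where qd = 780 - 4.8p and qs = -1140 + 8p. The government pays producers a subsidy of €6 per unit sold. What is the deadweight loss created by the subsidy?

Pre-subsidy: 780 - 4.8p = -1140 + 8p gives p* = 150, q* = 60.
With the subsidy, sellers receive ps = pb + 6 for each unit, where pb is the price buyers pay.
Supply in terms of pb becomes qs = -1140 + 8(pb + 6) = -1092 + 8pb. Setting this equal to demand: 780 - 4.8pb = -1092 + 8pb, so pb = 146.25.
Sellers receive ps = 146.25 + 6 = 152.25; q' = 780 − 4.8·146.25 = 78.
The subsidy expands output by 78 − 60 = 18 past the efficient level; on those units the gap between marginal cost and willingness to pay runs from 0 up to 6.
DWL = ½ × 6 × 18 = 54.

Deadweight loss = €54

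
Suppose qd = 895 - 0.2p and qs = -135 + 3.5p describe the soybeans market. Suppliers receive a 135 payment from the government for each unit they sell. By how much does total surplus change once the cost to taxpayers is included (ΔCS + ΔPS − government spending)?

Net change in total surplus = -127575/74

Pre-subsidy: 895 - 0.2p = -135 + 3.5p gives p* = 10300/37, q* = 31055/37.
With the subsidy, sellers receive ps = pb + 135 for each unit, where pb is the price buyers pay.
Supply in terms of pb becomes qs = -135 + 3.5(pb + 135) = 337.5 + 3.5pb. Setting this equal to demand: 895 - 0.2pb = 337.5 + 3.5pb, so pb = 5575/37.
Sellers receive ps = 5575/37 + 135 = 10570/37; q' = 895 − 0.2·(5575/37) = 32000/37.
ΔCS = ½(31055/37 + 32000/37)(10300/37 − 5575/37) = 297934875/2738; ΔPS = ½(31055/37 + 32000/37)(10570/37 − 10300/37) = 8512425/1369.
Government spending = 135 × 32000/37 = 4320000/37.
Net change = 297934875/2738 + 8512425/1369 − 4320000/37 = -127575/74. The loss equals the DWL triangle ½·135·945/37.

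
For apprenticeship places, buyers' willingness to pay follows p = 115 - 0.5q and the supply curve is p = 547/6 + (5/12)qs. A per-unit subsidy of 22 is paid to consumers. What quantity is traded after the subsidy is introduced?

Pre-subsidy: 115 - 0.5q = 547/6 + (5/12)q gives q* = 26 and p* = 102.
With the rebate, buyers effectively pay pb = ps − 22, where ps is the price sellers receive.
On the curves, pb = 115 - 0.5q and ps = 547/6 + (5/12)q; the wedge ps − pb = 22 gives 547/6 + (5/12)q − (115 - 0.5q) = 22, so q' = 50.
Then pb = 115 − 0.5·50 = 90 and ps = 547/6 + (5/12)·50 = 112.

q' = 50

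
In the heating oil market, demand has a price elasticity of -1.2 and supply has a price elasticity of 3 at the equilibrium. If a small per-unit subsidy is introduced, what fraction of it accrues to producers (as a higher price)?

Producer share = 2/7

For a small subsidy around the equilibrium, the benefit split depends on the relative slopes, which at a point are proportional to the elasticities.
Buyer share = εs/(εs + |εd|) = 3/(3 + 1.2) = 5/7; seller share = |εd|/(εs + |εd|) = 2/7.
So producers capture 2/7 of the subsidy.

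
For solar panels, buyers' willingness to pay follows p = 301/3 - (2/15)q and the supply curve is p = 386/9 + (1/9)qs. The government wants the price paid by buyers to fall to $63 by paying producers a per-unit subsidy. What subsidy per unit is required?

Required subsidy s = $11 per unit

At a buyer price of 63, quantity demanded is 752.5 − 7.5·63 = 280.
Sellers supply 280 only when they receive ps = 386/9 + (1/9)·280 = 74.
s = ps − pb = 74 − 63 = 11.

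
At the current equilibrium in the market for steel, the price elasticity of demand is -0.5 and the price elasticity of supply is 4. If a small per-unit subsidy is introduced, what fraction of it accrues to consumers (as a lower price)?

Consumer share = 8/9

For a small subsidy around the equilibrium, the benefit split depends on the relative slopes, which at a point are proportional to the elasticities.
Buyer share = εs/(εs + |εd|) = 4/(4 + 0.5) = 8/9; seller share = |εd|/(εs + |εd|) = 1/9.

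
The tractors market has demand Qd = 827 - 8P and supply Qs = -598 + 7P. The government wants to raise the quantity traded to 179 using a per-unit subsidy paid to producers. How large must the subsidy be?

At Q = 179, invert demand for the buyer price: Pb = (827 − 179)/8 = 81; invert supply for the seller price: Ps = (179 − (-598))/7 = 111.
The subsidy must fill the gap: s = Ps − Pb = 111 − 81 = 30.

Required subsidy s = 30 per unit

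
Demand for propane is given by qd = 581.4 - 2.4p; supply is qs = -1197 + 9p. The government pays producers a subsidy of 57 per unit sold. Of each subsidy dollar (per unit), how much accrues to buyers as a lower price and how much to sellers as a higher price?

Pre-subsidy: 581.4 - 2.4p = -1197 + 9p gives p* = 156, q* = 207.
With the subsidy, sellers receive ps = pb + 57 for each unit, where pb is the price buyers pay.
Supply in terms of pb becomes qs = -1197 + 9(pb + 57) = -684 + 9pb. Setting this equal to demand: 581.4 - 2.4pb = -684 + 9pb, so pb = 111.
Sellers receive ps = 111 + 57 = 168; q' = 581.4 − 2.4·111 = 315.
Buyers' price falls by p* − pb = 156 − 111 = 45; sellers' price rises by ps − p* = 168 − 156 = 12.

Buyers gain 45 per unit; sellers gain 12 per unit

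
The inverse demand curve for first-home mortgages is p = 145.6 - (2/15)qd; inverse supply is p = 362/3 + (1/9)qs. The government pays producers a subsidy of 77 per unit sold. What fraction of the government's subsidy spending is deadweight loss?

DWL / government spending = 105/278

Pre-subsidy: 145.6 - (2/15)q = 362/3 + (1/9)q gives q* = 102 and p* = 132.
With the subsidy, sellers receive ps = pb + 77 for each unit, where pb is the price buyers pay.
On the curves, pb = 145.6 - (2/15)q and ps = 362/3 + (1/9)q; the wedge ps − pb = 77 gives 362/3 + (1/9)q − (145.6 - (2/15)q) = 77, so q' = 417.
Then pb = 145.6 − (2/15)·417 = 90 and ps = 362/3 + (1/9)·417 = 167.
ΔCS = ½(102 + 417)(132 − 90) = 10899; ΔPS = ½(102 + 417)(167 − 132) = 9082.5.
Government spending = 77 × 417 = 32109.
DWL = ½ × 77 × (417 − 102) = 12127.5; fraction = 12127.5 / 32109 = 105/278.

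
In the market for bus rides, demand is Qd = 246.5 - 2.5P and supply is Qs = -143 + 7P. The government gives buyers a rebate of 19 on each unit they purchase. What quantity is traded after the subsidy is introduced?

Pre-subsidy: 246.5 - 2.5P = -143 + 7P gives P* = 41, Q* = 144.
With the rebate, buyers effectively pay Pb = Ps − 19, where Ps is the price sellers receive.
Demand in terms of Ps becomes Qd = 246.5 − 2.5(Ps − 19) = 294 - 2.5Ps. Setting this equal to supply: 294 - 2.5Ps = -143 + 7Ps, so Ps = 46.
Buyers pay Pb = 46 − 19 = 27; Q' = -143 + 7·46 = 179.

Q' = 179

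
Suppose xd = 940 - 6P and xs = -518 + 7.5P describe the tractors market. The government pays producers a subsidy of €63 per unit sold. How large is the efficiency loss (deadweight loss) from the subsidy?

Deadweight loss = €6615

Pre-subsidy: 940 - 6P = -518 + 7.5P gives P* = 108, x* = 292.
With the subsidy, sellers receive Ps = Pb + 63 for each unit, where Pb is the price buyers pay.
Supply in terms of Pb becomes xs = -518 + 7.5(Pb + 63) = -45.5 + 7.5Pb. Setting this equal to demand: 940 - 6Pb = -45.5 + 7.5Pb, so Pb = 73.
Sellers receive Ps = 73 + 63 = 136; x' = 940 − 6·73 = 502.
The subsidy expands output by 502 − 292 = 210 past the efficient level; on those units the gap between marginal cost and willingness to pay runs from 0 up to 63.
DWL = ½ × 63 × 210 = 6615.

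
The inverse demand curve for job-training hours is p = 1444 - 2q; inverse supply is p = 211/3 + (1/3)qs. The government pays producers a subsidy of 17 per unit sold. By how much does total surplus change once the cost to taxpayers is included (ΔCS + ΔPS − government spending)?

Net change in total surplus = -867/14

Pre-subsidy: 1444 - 2q = 211/3 + (1/3)q gives q* = 4121/7 and p* = 1866/7.
With the subsidy, sellers receive ps = pb + 17 for each unit, where pb is the price buyers pay.
On the curves, pb = 1444 - 2q and ps = 211/3 + (1/3)q; the wedge ps − pb = 17 gives 211/3 + (1/3)q − (1444 - 2q) = 17, so q' = 596.
Then pb = 1444 − 2·596 = 252 and ps = 211/3 + (1/3)·596 = 269.
ΔCS = ½(4121/7 + 596)(1866/7 − 252) = 422943/49; ΔPS = ½(4121/7 + 596)(269 − 1866/7) = 140981/98.
Government spending = 17 × 596 = 10132.
Net change = 422943/49 + 140981/98 − 10132 = -867/14. The loss equals the DWL triangle ½·17·51/7.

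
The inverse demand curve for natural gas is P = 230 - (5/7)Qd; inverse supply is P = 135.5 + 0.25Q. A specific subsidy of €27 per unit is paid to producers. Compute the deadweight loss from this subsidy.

Deadweight loss = €378

Pre-subsidy: 230 - (5/7)Q = 135.5 + 0.25Q gives Q* = 98 and P* = 160.
With the subsidy, sellers receive Ps = Pb + 27 for each unit, where Pb is the price buyers pay.
On the curves, Pb = 230 - (5/7)Q and Ps = 135.5 + 0.25Q; the wedge Ps − Pb = 27 gives 135.5 + 0.25Q − (230 - (5/7)Q) = 27, so Q' = 126.
Then Pb = 230 − (5/7)·126 = 140 and Ps = 135.5 + 0.25·126 = 167.
The subsidy expands output by 126 − 98 = 28 past the efficient level; on those units the gap between marginal cost and willingness to pay runs from 0 up to 27.
DWL = ½ × 27 × 28 = 378.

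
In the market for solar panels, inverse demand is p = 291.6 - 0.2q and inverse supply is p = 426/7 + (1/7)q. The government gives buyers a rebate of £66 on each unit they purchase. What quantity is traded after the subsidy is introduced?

q' = 865.5

Pre-subsidy: 291.6 - 0.2q = 426/7 + (1/7)q gives q* = 673 and p* = 157.
With the rebate, buyers effectively pay pb = ps − 66, where ps is the price sellers receive.
On the curves, pb = 291.6 - 0.2q and ps = 426/7 + (1/7)q; the wedge ps − pb = 66 gives 426/7 + (1/7)q − (291.6 - 0.2q) = 66, so q' = 865.5.
Then pb = 291.6 − 0.2·865.5 = 118.5 and ps = 426/7 + (1/7)·865.5 = 184.5.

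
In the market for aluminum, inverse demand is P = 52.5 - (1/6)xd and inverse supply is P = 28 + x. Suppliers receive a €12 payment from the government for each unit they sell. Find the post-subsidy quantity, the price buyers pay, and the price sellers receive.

Pre-subsidy: 52.5 - (1/6)x = 28 + x gives x* = 21 and P* = 49.
With the subsidy, sellers receive Ps = Pb + 12 for each unit, where Pb is the price buyers pay.
On the curves, Pb = 52.5 - (1/6)x and Ps = 28 + x; the wedge Ps − Pb = 12 gives 28 + x − (52.5 - (1/6)x) = 12, so x' = 219/7.
Then Pb = 52.5 − (1/6)·(219/7) = 331/7 and Ps = 28 + 1·(219/7) = 415/7.

x' = 219/7; buyers pay 331/7; sellers receive 415/7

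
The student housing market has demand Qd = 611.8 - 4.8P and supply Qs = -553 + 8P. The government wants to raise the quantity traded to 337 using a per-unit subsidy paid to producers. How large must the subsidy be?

At Q = 337, invert demand for the buyer price: Pb = (611.8 − 337)/4.8 = 57.25; invert supply for the seller price: Ps = (337 − (-553))/8 = 111.25.
The subsidy must fill the gap: s = Ps − Pb = 111.25 − 57.25 = 54.

Required subsidy s = 54 per unit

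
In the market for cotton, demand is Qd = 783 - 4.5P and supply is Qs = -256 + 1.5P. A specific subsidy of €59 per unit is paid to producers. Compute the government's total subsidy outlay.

Government cost = €4137.375

Pre-subsidy: 783 - 4.5P = -256 + 1.5P gives P* = 1039/6, Q* = 3.75.
With the subsidy, sellers receive Ps = Pb + 59 for each unit, where Pb is the price buyers pay.
Supply in terms of Pb becomes Qs = -256 + 1.5(Pb + 59) = -167.5 + 1.5Pb. Setting this equal to demand: 783 - 4.5Pb = -167.5 + 1.5Pb, so Pb = 1901/12.
Sellers receive Ps = 1901/12 + 59 = 2609/12; Q' = 783 − 4.5·(1901/12) = 70.125.
Government outlay = subsidy × quantity = 59 × 70.125 = 4137.375.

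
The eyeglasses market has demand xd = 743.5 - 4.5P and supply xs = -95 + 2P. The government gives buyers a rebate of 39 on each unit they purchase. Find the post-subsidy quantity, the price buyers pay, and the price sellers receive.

Pre-subsidy: 743.5 - 4.5P = -95 + 2P gives P* = 129, x* = 163.
With the rebate, buyers effectively pay Pb = Ps − 39, where Ps is the price sellers receive.
Demand in terms of Ps becomes xd = 743.5 − 4.5(Ps − 39) = 919 - 4.5Ps. Setting this equal to supply: 919 - 4.5Ps = -95 + 2Ps, so Ps = 156.
Buyers pay Pb = 156 − 39 = 117; x' = -95 + 2·156 = 217.

x' = 217; buyers pay 117; sellers receive 156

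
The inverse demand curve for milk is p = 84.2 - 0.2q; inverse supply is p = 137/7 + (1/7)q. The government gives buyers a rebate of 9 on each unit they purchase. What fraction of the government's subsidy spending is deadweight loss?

DWL / government spending = 105/1718

Pre-subsidy: 84.2 - 0.2q = 137/7 + (1/7)q gives q* = 188.5 and p* = 46.5.
With the rebate, buyers effectively pay pb = ps − 9, where ps is the price sellers receive.
On the curves, pb = 84.2 - 0.2q and ps = 137/7 + (1/7)q; the wedge ps − pb = 9 gives 137/7 + (1/7)q − (84.2 - 0.2q) = 9, so q' = 214.75.
Then pb = 84.2 − 0.2·214.75 = 41.25 and ps = 137/7 + (1/7)·214.75 = 50.25.
ΔCS = ½(188.5 + 214.75)(46.5 − 41.25) = 1058.53125; ΔPS = ½(188.5 + 214.75)(50.25 − 46.5) = 756.09375.
Government spending = 9 × 214.75 = 1932.75.
DWL = ½ × 9 × (214.75 − 188.5) = 118.125; fraction = 118.125 / 1932.75 = 105/1718.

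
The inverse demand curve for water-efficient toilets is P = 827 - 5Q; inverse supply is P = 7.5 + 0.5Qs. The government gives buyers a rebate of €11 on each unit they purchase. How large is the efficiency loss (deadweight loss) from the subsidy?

Deadweight loss = €11

Pre-subsidy: 827 - 5Q = 7.5 + 0.5Q gives Q* = 149 and P* = 82.
With the rebate, buyers effectively pay Pb = Ps − 11, where Ps is the price sellers receive.
On the curves, Pb = 827 - 5Q and Ps = 7.5 + 0.5Q; the wedge Ps − Pb = 11 gives 7.5 + 0.5Q − (827 - 5Q) = 11, so Q' = 151.
Then Pb = 827 − 5·151 = 72 and Ps = 7.5 + 0.5·151 = 83.
The subsidy expands output by 151 − 149 = 2 past the efficient level; on those units the gap between marginal cost and willingness to pay runs from 0 up to 11.
DWL = ½ × 11 × 2 = 11.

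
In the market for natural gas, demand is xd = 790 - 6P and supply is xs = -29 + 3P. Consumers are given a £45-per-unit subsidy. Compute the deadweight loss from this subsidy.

Deadweight loss = £2025

Pre-subsidy: 790 - 6P = -29 + 3P gives P* = 91, x* = 244.
With the rebate, buyers effectively pay Pb = Ps − 45, where Ps is the price sellers receive.
Demand in terms of Ps becomes xd = 790 − 6(Ps − 45) = 1060 - 6Ps. Setting this equal to supply: 1060 - 6Ps = -29 + 3Ps, so Ps = 121.
Buyers pay Pb = 121 − 45 = 76; x' = -29 + 3·121 = 334.
The subsidy expands output by 334 − 244 = 90 past the efficient level; on those units the gap between marginal cost and willingness to pay runs from 0 up to 45.
DWL = ½ × 45 × 90 = 2025.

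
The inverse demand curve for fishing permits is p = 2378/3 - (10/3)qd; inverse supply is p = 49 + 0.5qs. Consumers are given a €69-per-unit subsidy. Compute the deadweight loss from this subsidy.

Pre-subsidy: 2378/3 - (10/3)q = 49 + 0.5q gives q* = 194 and p* = 146.
With the rebate, buyers effectively pay pb = ps − 69, where ps is the price sellers receive.
On the curves, pb = 2378/3 - (10/3)q and ps = 49 + 0.5q; the wedge ps − pb = 69 gives 49 + 0.5q − (2378/3 - (10/3)q) = 69, so q' = 212.
Then pb = 2378/3 − (10/3)·212 = 86 and ps = 49 + 0.5·212 = 155.
The subsidy expands output by 212 − 194 = 18 past the efficient level; on those units the gap between marginal cost and willingness to pay runs from 0 up to 69.
DWL = ½ × 69 × 18 = 621.

Deadweight loss = €621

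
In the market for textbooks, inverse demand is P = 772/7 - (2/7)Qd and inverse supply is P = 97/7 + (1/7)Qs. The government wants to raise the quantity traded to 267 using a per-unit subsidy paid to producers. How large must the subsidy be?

Required subsidy s = 18 per unit

At Q = 267, from the demand curve buyers pay Pb = 772/7 − (2/7)·267 = 34; from the supply curve sellers need Ps = 97/7 + (1/7)·267 = 52.
The subsidy must fill the gap: s = Ps − Pb = 52 − 34 = 18.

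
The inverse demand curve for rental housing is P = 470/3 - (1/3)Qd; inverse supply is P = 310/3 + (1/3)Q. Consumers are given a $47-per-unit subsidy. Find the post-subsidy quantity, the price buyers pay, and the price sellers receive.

Q' = 150.5; buyers pay $106.5; sellers receive $153.5

Pre-subsidy: 470/3 - (1/3)Q = 310/3 + (1/3)Q gives Q* = 80 and P* = 130.
With the rebate, buyers effectively pay Pb = Ps − 47, where Ps is the price sellers receive.
On the curves, Pb = 470/3 - (1/3)Q and Ps = 310/3 + (1/3)Q; the wedge Ps − Pb = 47 gives 310/3 + (1/3)Q − (470/3 - (1/3)Q) = 47, so Q' = 150.5.
Then Pb = 470/3 − (1/3)·150.5 = 106.5 and Ps = 310/3 + (1/3)·150.5 = 153.5.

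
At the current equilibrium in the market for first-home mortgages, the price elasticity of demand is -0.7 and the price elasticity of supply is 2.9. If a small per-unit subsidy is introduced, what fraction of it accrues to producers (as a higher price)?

For a small subsidy around the equilibrium, the benefit split depends on the relative slopes, which at a point are proportional to the elasticities.
Buyer share = εs/(εs + |εd|) = 2.9/(2.9 + 0.7) = 29/36; seller share = |εd|/(εs + |εd|) = 7/36.
So producers capture 7/36 of the subsidy.

Producer share = 7/36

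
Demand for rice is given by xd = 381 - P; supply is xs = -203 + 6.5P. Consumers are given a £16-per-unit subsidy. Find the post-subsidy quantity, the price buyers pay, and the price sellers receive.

x' = 317; buyers pay £64; sellers receive £80

Pre-subsidy: 381 - P = -203 + 6.5P gives P* = 1168/15, x* = 4547/15.
With the rebate, buyers effectively pay Pb = Ps − 16, where Ps is the price sellers receive.
Demand in terms of Ps becomes xd = 381 − 1(Ps − 16) = 397 - Ps. Setting this equal to supply: 397 - Ps = -203 + 6.5Ps, so Ps = 80.
Buyers pay Pb = 80 − 16 = 64; x' = -203 + 6.5·80 = 317.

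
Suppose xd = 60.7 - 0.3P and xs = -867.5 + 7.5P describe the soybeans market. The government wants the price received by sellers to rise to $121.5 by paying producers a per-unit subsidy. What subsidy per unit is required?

Required subsidy s = $65 per unit

At a seller price of 121.5, quantity supplied is -867.5 + 7.5·121.5 = 43.75.
Buyers absorb 43.75 only when they pay Pb with 60.7 − 0.3·Pb = 43.75, i.e. Pb = 56.5.
s = Ps − Pb = 121.5 − 56.5 = 65.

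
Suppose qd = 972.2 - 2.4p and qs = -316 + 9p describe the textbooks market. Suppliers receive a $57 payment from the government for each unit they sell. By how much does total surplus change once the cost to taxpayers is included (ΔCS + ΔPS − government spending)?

Net change in total surplus = -$3078

Pre-subsidy: 972.2 - 2.4p = -316 + 9p gives p* = 113, q* = 701.
With the subsidy, sellers receive ps = pb + 57 for each unit, where pb is the price buyers pay.
Supply in terms of pb becomes qs = -316 + 9(pb + 57) = 197 + 9pb. Setting this equal to demand: 972.2 - 2.4pb = 197 + 9pb, so pb = 68.
Sellers receive ps = 68 + 57 = 125; q' = 972.2 − 2.4·68 = 809.
ΔCS = ½(701 + 809)(113 − 68) = 33975; ΔPS = ½(701 + 809)(125 − 113) = 9060.
Government spending = 57 × 809 = 46113.
Net change = 33975 + 9060 − 46113 = -3078. The loss equals the DWL triangle ½·57·108.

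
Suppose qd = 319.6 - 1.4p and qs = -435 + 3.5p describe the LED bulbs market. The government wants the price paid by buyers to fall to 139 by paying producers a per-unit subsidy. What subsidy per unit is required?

Required subsidy s = 21 per unit

At a buyer price of 139, quantity demanded is 319.6 − 1.4·139 = 125.
Sellers supply 125 only when they receive ps with -435 + 3.5·ps = 125, i.e. ps = 160.
s = ps − pb = 160 − 139 = 21.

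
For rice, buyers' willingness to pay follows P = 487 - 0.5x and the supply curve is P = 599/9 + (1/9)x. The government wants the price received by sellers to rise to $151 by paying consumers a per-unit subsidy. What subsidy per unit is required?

At a seller price of 151, quantity supplied is -599 + 9·151 = 760.
Buyers absorb 760 only when they pay Pb = 487 − 0.5·760 = 107.
s = Ps − Pb = 151 − 107 = 44.

Required subsidy s = $44 per unit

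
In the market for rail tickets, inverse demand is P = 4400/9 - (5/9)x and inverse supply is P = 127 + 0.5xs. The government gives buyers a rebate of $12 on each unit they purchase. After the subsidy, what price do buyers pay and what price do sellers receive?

Buyers pay 5550/19; sellers receive 5778/19

Pre-subsidy: 4400/9 - (5/9)x = 127 + 0.5x gives x* = 6514/19 and P* = 5670/19.
With the rebate, buyers effectively pay Pb = Ps − 12, where Ps is the price sellers receive.
On the curves, Pb = 4400/9 - (5/9)x and Ps = 127 + 0.5x; the wedge Ps − Pb = 12 gives 127 + 0.5x − (4400/9 - (5/9)x) = 12, so x' = 6730/19.
Then Pb = 4400/9 − (5/9)·(6730/19) = 5550/19 and Ps = 127 + 0.5·(6730/19) = 5778/19.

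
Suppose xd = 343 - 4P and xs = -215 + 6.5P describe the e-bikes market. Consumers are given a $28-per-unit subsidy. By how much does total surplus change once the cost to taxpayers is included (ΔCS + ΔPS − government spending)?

Net change in total surplus = -2912/3

Pre-subsidy: 343 - 4P = -215 + 6.5P gives P* = 372/7, x* = 913/7.
With the rebate, buyers effectively pay Pb = Ps − 28, where Ps is the price sellers receive.
Demand in terms of Ps becomes xd = 343 − 4(Ps − 28) = 455 - 4Ps. Setting this equal to supply: 455 - 4Ps = -215 + 6.5Ps, so Ps = 1340/21.
Buyers pay Pb = 1340/21 − 28 = 752/21; x' = -215 + 6.5·(1340/21) = 4195/21.
ΔCS = ½(913/7 + 4195/21)(372/7 − 752/21) = 180284/63; ΔPS = ½(913/7 + 4195/21)(1340/21 − 372/7) = 110944/63.
Government spending = 28 × 4195/21 = 16780/3.
Net change = 180284/63 + 110944/63 − 16780/3 = -2912/3. The loss equals the DWL triangle ½·28·208/3.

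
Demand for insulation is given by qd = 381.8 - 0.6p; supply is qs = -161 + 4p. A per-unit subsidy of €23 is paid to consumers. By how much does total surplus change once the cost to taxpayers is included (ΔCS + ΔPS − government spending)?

Pre-subsidy: 381.8 - 0.6p = -161 + 4p gives p* = 118, q* = 311.
With the rebate, buyers effectively pay pb = ps − 23, where ps is the price sellers receive.
Demand in terms of ps becomes qd = 381.8 − 0.6(ps − 23) = 395.6 - 0.6ps. Setting this equal to supply: 395.6 - 0.6ps = -161 + 4ps, so ps = 121.
Buyers pay pb = 121 − 23 = 98; q' = -161 + 4·121 = 323.
ΔCS = ½(311 + 323)(118 − 98) = 6340; ΔPS = ½(311 + 323)(121 − 118) = 951.
Government spending = 23 × 323 = 7429.
Net change = 6340 + 951 − 7429 = -138. The loss equals the DWL triangle ½·23·12.

Net change in total surplus = -€138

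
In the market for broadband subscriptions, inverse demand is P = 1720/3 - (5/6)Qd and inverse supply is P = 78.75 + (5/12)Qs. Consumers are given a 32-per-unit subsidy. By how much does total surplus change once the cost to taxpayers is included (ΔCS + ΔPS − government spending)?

Net change in total surplus = -409.6

Pre-subsidy: 1720/3 - (5/6)Q = 78.75 + (5/12)Q gives Q* = 1187/3 and P* = 4385/18.
With the rebate, buyers effectively pay Pb = Ps − 32, where Ps is the price sellers receive.
On the curves, Pb = 1720/3 - (5/6)Q and Ps = 78.75 + (5/12)Q; the wedge Ps − Pb = 32 gives 78.75 + (5/12)Q − (1720/3 - (5/6)Q) = 32, so Q' = 6319/15.
Then Pb = 1720/3 − (5/6)·(6319/15) = 4001/18 and Ps = 78.75 + (5/12)·(6319/15) = 4577/18.
ΔCS = ½(1187/3 + 6319/15)(4385/18 − 4001/18) = 392128/45; ΔPS = ½(1187/3 + 6319/15)(4577/18 − 4385/18) = 196064/45.
Government spending = 32 × 6319/15 = 202208/15.
Net change = 392128/45 + 196064/45 − 202208/15 = -409.6. The loss equals the DWL triangle ½·32·25.6.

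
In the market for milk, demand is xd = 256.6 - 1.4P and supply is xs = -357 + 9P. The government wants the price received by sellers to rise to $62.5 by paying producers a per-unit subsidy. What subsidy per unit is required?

Required subsidy s = $26 per unit

At a seller price of 62.5, quantity supplied is -357 + 9·62.5 = 205.5.
Buyers absorb 205.5 only when they pay Pb with 256.6 − 1.4·Pb = 205.5, i.e. Pb = 36.5.
s = Ps − Pb = 62.5 − 36.5 = 26.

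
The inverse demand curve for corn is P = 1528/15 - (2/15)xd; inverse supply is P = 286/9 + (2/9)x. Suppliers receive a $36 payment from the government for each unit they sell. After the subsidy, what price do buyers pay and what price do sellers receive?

Buyers pay 745/12; sellers receive 1177/12

Pre-subsidy: 1528/15 - (2/15)x = 286/9 + (2/9)x gives x* = 197.125 and P* = 907/12.
With the subsidy, sellers receive Ps = Pb + 36 for each unit, where Pb is the price buyers pay.
On the curves, Pb = 1528/15 - (2/15)x and Ps = 286/9 + (2/9)x; the wedge Ps − Pb = 36 gives 286/9 + (2/9)x − (1528/15 - (2/15)x) = 36, so x' = 298.375.
Then Pb = 1528/15 − (2/15)·298.375 = 745/12 and Ps = 286/9 + (2/9)·298.375 = 1177/12.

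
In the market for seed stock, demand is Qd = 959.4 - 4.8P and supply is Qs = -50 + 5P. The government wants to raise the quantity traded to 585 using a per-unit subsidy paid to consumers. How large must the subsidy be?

At Q = 585, invert demand for the buyer price: Pb = (959.4 − 585)/4.8 = 78; invert supply for the seller price: Ps = (585 − (-50))/5 = 127.
The subsidy must fill the gap: s = Ps − Pb = 127 − 78 = 49.

Required subsidy s = 49 per unit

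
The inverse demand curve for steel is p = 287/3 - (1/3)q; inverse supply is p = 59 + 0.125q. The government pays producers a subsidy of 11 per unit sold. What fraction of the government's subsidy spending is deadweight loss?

DWL / government spending = 3/26

Pre-subsidy: 287/3 - (1/3)q = 59 + 0.125q gives q* = 80 and p* = 69.
With the subsidy, sellers receive ps = pb + 11 for each unit, where pb is the price buyers pay.
On the curves, pb = 287/3 - (1/3)q and ps = 59 + 0.125q; the wedge ps − pb = 11 gives 59 + 0.125q − (287/3 - (1/3)q) = 11, so q' = 104.
Then pb = 287/3 − (1/3)·104 = 61 and ps = 59 + 0.125·104 = 72.
ΔCS = ½(80 + 104)(69 − 61) = 736; ΔPS = ½(80 + 104)(72 − 69) = 276.
Government spending = 11 × 104 = 1144.
DWL = ½ × 11 × (104 − 80) = 132; fraction = 132 / 1144 = 3/26.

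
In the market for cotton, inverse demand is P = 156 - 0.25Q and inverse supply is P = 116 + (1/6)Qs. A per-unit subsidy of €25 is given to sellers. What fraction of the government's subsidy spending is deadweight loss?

Pre-subsidy: 156 - 0.25Q = 116 + (1/6)Q gives Q* = 96 and P* = 132.
With the subsidy, sellers receive Ps = Pb + 25 for each unit, where Pb is the price buyers pay.
On the curves, Pb = 156 - 0.25Q and Ps = 116 + (1/6)Q; the wedge Ps − Pb = 25 gives 116 + (1/6)Q − (156 - 0.25Q) = 25, so Q' = 156.
Then Pb = 156 − 0.25·156 = 117 and Ps = 116 + (1/6)·156 = 142.
ΔCS = ½(96 + 156)(132 − 117) = 1890; ΔPS = ½(96 + 156)(142 − 132) = 1260.
Government spending = 25 × 156 = 3900.
DWL = ½ × 25 × (156 − 96) = 750; fraction = 750 / 3900 = 5/26.

DWL / government spending = 5/26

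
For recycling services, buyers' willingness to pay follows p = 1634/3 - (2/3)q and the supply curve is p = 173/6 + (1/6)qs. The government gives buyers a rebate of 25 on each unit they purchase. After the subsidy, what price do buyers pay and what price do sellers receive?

Pre-subsidy: 1634/3 - (2/3)q = 173/6 + (1/6)q gives q* = 619 and p* = 132.
With the rebate, buyers effectively pay pb = ps − 25, where ps is the price sellers receive.
On the curves, pb = 1634/3 - (2/3)q and ps = 173/6 + (1/6)q; the wedge ps − pb = 25 gives 173/6 + (1/6)q − (1634/3 - (2/3)q) = 25, so q' = 649.
Then pb = 1634/3 − (2/3)·649 = 112 and ps = 173/6 + (1/6)·649 = 137.

Buyers pay 112; sellers receive 137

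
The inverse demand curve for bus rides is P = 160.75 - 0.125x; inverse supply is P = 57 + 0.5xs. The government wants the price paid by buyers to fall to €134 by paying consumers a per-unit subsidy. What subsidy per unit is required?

Required subsidy s = €30 per unit

At a buyer price of 134, quantity demanded is 1286 − 8·134 = 214.
Sellers supply 214 only when they receive Ps = 57 + 0.5·214 = 164.
s = Ps − Pb = 164 − 134 = 30.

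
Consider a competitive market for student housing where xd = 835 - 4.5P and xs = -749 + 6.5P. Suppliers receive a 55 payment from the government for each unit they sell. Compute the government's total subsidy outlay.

Pre-subsidy: 835 - 4.5P = -749 + 6.5P gives P* = 144, x* = 187.
With the subsidy, sellers receive Ps = Pb + 55 for each unit, where Pb is the price buyers pay.
Supply in terms of Pb becomes xs = -749 + 6.5(Pb + 55) = -391.5 + 6.5Pb. Setting this equal to demand: 835 - 4.5Pb = -391.5 + 6.5Pb, so Pb = 111.5.
Sellers receive Ps = 111.5 + 55 = 166.5; x' = 835 − 4.5·111.5 = 333.25.
Government outlay = subsidy × quantity = 55 × 333.25 = 18328.75.

Government cost = 18328.75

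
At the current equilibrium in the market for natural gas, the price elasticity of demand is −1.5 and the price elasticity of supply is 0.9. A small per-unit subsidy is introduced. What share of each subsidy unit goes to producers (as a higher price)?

Producer share = 0.625

For a small subsidy around the equilibrium, the benefit split depends on the relative slopes, which at a point are proportional to the elasticities.
Buyer share = εs/(εs + |εd|) = 0.9/(0.9 + 1.5) = 0.375; seller share = |εd|/(εs + |εd|) = 0.625.
So producers capture 0.625 of the subsidy.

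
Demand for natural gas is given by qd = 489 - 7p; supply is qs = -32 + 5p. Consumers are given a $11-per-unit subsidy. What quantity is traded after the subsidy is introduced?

q' = 1303/6

Pre-subsidy: 489 - 7p = -32 + 5p gives p* = 521/12, q* = 2221/12.
With the rebate, buyers effectively pay pb = ps − 11, where ps is the price sellers receive.
Demand in terms of ps becomes qd = 489 − 7(ps − 11) = 566 - 7ps. Setting this equal to supply: 566 - 7ps = -32 + 5ps, so ps = 299/6.
Buyers pay pb = 299/6 − 11 = 233/6; q' = -32 + 5·(299/6) = 1303/6.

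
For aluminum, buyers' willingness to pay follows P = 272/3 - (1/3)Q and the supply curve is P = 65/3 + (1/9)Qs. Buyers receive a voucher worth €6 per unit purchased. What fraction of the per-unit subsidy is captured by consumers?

Consumer share = 0.75

Pre-subsidy: 272/3 - (1/3)Q = 65/3 + (1/9)Q gives Q* = 155.25 and P* = 467/12.
With the rebate, buyers effectively pay Pb = Ps − 6, where Ps is the price sellers receive.
On the curves, Pb = 272/3 - (1/3)Q and Ps = 65/3 + (1/9)Q; the wedge Ps − Pb = 6 gives 65/3 + (1/9)Q − (272/3 - (1/3)Q) = 6, so Q' = 168.75.
Then Pb = 272/3 − (1/3)·168.75 = 413/12 and Ps = 65/3 + (1/9)·168.75 = 485/12.
Buyers' price falls by P* − Pb = 467/12 − 413/12 = 4.5; sellers' price rises by Ps − P* = 485/12 − 467/12 = 1.5.
So consumers capture 4.5/6 = 0.75 of each unit of subsidy.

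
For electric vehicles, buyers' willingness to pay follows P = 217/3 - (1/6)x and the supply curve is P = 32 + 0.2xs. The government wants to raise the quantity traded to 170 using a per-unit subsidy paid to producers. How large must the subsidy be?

At x = 170, from the demand curve buyers pay Pb = 217/3 − (1/6)·170 = 44; from the supply curve sellers need Ps = 32 + 0.2·170 = 66.
The subsidy must fill the gap: s = Ps − Pb = 66 − 44 = 22.

Required subsidy s = 22 per unit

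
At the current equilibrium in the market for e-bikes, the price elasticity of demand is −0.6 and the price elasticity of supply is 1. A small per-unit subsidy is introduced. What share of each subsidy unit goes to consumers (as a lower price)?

Consumer share = 0.625

For a small subsidy around the equilibrium, the benefit split depends on the relative slopes, which at a point are proportional to the elasticities.
Buyer share = εs/(εs + |εd|) = 1/(1 + 0.6) = 0.625; seller share = |εd|/(εs + |εd|) = 0.375.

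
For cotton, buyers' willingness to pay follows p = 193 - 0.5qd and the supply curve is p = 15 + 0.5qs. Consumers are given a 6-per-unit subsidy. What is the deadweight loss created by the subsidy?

Pre-subsidy: 193 - 0.5q = 15 + 0.5q gives q* = 178 and p* = 104.
With the rebate, buyers effectively pay pb = ps − 6, where ps is the price sellers receive.
On the curves, pb = 193 - 0.5q and ps = 15 + 0.5q; the wedge ps − pb = 6 gives 15 + 0.5q − (193 - 0.5q) = 6, so q' = 184.
Then pb = 193 − 0.5·184 = 101 and ps = 15 + 0.5·184 = 107.
The subsidy expands output by 184 − 178 = 6 past the efficient level; on those units the gap between marginal cost and willingness to pay runs from 0 up to 6.
DWL = ½ × 6 × 6 = 18.

Deadweight loss = 18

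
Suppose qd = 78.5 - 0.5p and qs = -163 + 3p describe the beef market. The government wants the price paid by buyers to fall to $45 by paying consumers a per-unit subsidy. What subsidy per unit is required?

At a buyer price of 45, quantity demanded is 78.5 − 0.5·45 = 56.
Sellers supply 56 only when they receive ps with -163 + 3·ps = 56, i.e. ps = 73.
s = ps − pb = 73 − 45 = 28.

Required subsidy s = $28 per unit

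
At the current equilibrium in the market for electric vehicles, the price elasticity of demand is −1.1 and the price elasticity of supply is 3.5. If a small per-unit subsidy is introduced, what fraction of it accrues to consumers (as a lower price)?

Consumer share = 35/46

For a small subsidy around the equilibrium, the benefit split depends on the relative slopes, which at a point are proportional to the elasticities.
Buyer share = εs/(εs + |εd|) = 3.5/(3.5 + 1.1) = 35/46; seller share = |εd|/(εs + |εd|) = 11/46.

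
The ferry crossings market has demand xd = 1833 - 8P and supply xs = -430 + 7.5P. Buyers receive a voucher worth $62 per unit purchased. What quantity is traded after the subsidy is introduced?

Pre-subsidy: 1833 - 8P = -430 + 7.5P gives P* = 146, x* = 665.
With the rebate, buyers effectively pay Pb = Ps − 62, where Ps is the price sellers receive.
Demand in terms of Ps becomes xd = 1833 − 8(Ps − 62) = 2329 - 8Ps. Setting this equal to supply: 2329 - 8Ps = -430 + 7.5Ps, so Ps = 178.
Buyers pay Pb = 178 − 62 = 116; x' = -430 + 7.5·178 = 905.

x' = 905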